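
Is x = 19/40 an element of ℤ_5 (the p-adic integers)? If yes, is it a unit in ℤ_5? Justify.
x ∉ ℤ_5 (v_5(x) = -1 < 0)

ℤ_5 = {x ∈ ℚ_5 : v_5(x) ≥ 0} and ℤ_5^× = {x ∈ ℤ_5 : v_5(x) = 0}. Here v_5(19/40) = v_5(num) − v_5(den) = -1; compare against these criteria.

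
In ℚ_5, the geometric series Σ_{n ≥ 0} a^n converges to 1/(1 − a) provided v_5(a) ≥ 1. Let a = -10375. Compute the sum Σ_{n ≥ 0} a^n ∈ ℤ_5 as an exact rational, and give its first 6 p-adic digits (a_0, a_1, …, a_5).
Σ a^n = 1/(1 − a) = 1/10376;  first 6 digits = (1, 0, 0, 2, 3, 1)

v_5(a) = 3 ≥ 1, so the series converges in ℤ_5 to 1/(1 − a) = 1/(1 − (-10375)) = 1/10376. Expand this rational in ℤ_5: compute digits iteratively via d_i = x_i mod 5, x_{i+1} = (x_i − d_i)/5. The first 6 digits are (1, 0, 0, 2, 3, 1).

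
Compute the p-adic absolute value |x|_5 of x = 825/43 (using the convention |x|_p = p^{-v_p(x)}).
|825/43|_5 = 1/25

Step 1 — compute v_5(x) by factoring powers of 5 out of the numerator and denominator: v_5(825/43) = 2. Step 2 — apply |x|_p = p^{-v_p(x)} = 5^{-2} = 1/25.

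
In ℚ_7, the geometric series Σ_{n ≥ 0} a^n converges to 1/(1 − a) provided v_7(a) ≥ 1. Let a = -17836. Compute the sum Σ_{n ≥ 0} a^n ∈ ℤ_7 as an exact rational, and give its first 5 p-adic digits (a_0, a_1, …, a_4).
Σ a^n = 1/(1 − a) = 1/17837;  first 5 digits = (1, 0, 0, 4, 6)

v_7(a) = 3 ≥ 1, so the series converges in ℤ_7 to 1/(1 − a) = 1/(1 − (-17836)) = 1/17837. Expand this rational in ℤ_7: compute digits iteratively via d_i = x_i mod 7, x_{i+1} = (x_i − d_i)/7. The first 5 digits are (1, 0, 0, 4, 6).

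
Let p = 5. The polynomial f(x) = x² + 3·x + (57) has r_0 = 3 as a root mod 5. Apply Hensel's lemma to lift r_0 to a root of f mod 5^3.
r_2 = 78 (mod 125)

Hensel: r_{i+1} = r_i − f(r_i)·(f′(r_i))^{-1} mod 5^{i+2}, f′(x) = 2x + 3. Iterate:
  r_0 = 3 (mod 5)
  r_1 = 3 (mod 25)
  r_2 = 78 (mod 125)
Final: r = 78 satisfies f(r) ≡ 0 mod 5^3.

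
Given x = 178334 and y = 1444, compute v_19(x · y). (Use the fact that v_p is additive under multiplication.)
v_19(257514296) = 5

v_p(x) = 3 (factor: 178334 = 19^3 · 26); v_p(y) = 2 (factor: 1444 = 19^2 · 4). Additivity: v_p(xy) = v_p(x) + v_p(y) = 3 + 2 = 5. (Direct check: xy = 257514296 = 19^5 · (104).)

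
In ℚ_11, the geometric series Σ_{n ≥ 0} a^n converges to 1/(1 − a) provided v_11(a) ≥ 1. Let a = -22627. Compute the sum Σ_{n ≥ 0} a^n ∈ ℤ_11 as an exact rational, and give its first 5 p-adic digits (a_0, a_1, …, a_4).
Σ a^n = 1/(1 − a) = 1/22628;  first 5 digits = (1, 0, 0, 5, 9)

v_11(a) = 3 ≥ 1, so the series converges in ℤ_11 to 1/(1 − a) = 1/(1 − (-22627)) = 1/22628. Expand this rational in ℤ_11: compute digits iteratively via d_i = x_i mod 11, x_{i+1} = (x_i − d_i)/11. The first 5 digits are (1, 0, 0, 5, 9).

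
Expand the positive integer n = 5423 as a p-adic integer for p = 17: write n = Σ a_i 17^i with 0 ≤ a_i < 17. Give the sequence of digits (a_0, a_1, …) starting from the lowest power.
(a_0, a_1, …) = (0, 13, 1, 1)

Repeated division by 17 gives the digits low-to-high: 5423 = 13·17^1 + 1·17^2 + 1·17^3. Digit sequence: (0, 13, 1, 1).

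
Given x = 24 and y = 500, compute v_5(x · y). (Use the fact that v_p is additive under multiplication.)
v_5(12000) = 3

v_p(x) = 0 (factor: 24 = 5^0 · 24); v_p(y) = 3 (factor: 500 = 5^3 · 4). Additivity: v_p(xy) = v_p(x) + v_p(y) = 0 + 3 = 3. (Direct check: xy = 12000 = 5^3 · (96).)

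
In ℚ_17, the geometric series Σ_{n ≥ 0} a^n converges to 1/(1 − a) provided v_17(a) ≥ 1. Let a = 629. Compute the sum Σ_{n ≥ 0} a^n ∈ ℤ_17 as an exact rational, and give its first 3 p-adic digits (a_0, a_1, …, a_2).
Σ a^n = 1/(1 − a) = -1/628;  first 3 digits = (1, 3, 11)

v_17(a) = 1 ≥ 1, so the series converges in ℤ_17 to 1/(1 − a) = 1/(1 − 629) = -1/628. Expand this rational in ℤ_17: compute digits iteratively via d_i = x_i mod 17, x_{i+1} = (x_i − d_i)/17. The first 3 digits are (1, 3, 11).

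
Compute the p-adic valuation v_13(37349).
v_13(37349) = 3

v_13(n) is the largest exponent k such that 13^k divides n. Factor out: 37349 = 13^3 · 17. (Sign doesn't affect v_p.) So v_13(37349) = 3.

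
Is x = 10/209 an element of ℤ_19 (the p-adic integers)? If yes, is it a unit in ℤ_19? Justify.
x ∉ ℤ_19 (v_19(x) = -1 < 0)

ℤ_19 = {x ∈ ℚ_19 : v_19(x) ≥ 0} and ℤ_19^× = {x ∈ ℤ_19 : v_19(x) = 0}. Here v_19(10/209) = v_19(num) − v_19(den) = -1; compare against these criteria.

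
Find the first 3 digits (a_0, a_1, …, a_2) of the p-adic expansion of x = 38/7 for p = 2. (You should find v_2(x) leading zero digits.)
(a_0, …, a_2) = (0, 1, 0)

v_2(38/7) = 1, so a_0 = ... = a_0 = 0. Factor out: x = 2^1 · u with u = 19/7 a unit in ℤ_2. Expand u iteratively via a_{v+i} = u_i mod 2, u_{i+1} = (u_i − a_{v+i})/2:
  u_0 = 19/7;  a_1 = 1;  u_1 = (u_0 − 1)/2 = 6/7
  u_1 = 6/7;  a_2 = 0;  u_2 = (u_1 − 0)/2 = 3/7
Digits: (0, 1, 0).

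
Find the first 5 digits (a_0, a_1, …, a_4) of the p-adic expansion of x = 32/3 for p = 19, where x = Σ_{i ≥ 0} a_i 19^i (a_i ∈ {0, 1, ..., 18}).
(a_0, …, a_4) = (17, 6, 6, 6, 6)

v_19(32/3) = 0 (numerator and denominator both coprime to 19), so x ∈ ℤ_19^×. Compute digits iteratively via a_i = x_i mod 19, x_{i+1} = (x_i − a_i)/19, with x_0 = x:
  x_0 = 32/3;  a_0 = 17;  x_1 = (x_0 − 17)/19 = -1/3
  x_1 = -1/3;  a_1 = 6;  x_2 = (x_1 − 6)/19 = -1/3
  x_2 = -1/3;  a_2 = 6;  x_3 = (x_2 − 6)/19 = -1/3
  x_3 = -1/3;  a_3 = 6;  x_4 = (x_3 − 6)/19 = -1/3
  x_4 = -1/3;  a_4 = 6;  x_5 = (x_4 − 6)/19 = -1/3
Digits: (17, 6, 6, 6, 6).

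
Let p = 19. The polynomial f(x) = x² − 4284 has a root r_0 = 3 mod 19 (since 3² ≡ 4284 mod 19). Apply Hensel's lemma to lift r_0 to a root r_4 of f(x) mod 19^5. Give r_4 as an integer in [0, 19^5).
r_4 = 373087 (mod 2476099)

Hensel's recurrence: r_{i+1} = r_i − f(r_i)·(f′(r_i))^{-1} mod 19^{i+2}, with f′(x) = 2x. Iterate:
  r_0 = 3 (mod 19)
  r_1 = 174 (mod 361)
  r_2 = 2701 (mod 6859)
  r_3 = 112445 (mod 130321)
  r_4 = 373087 (mod 2476099)
Final: r_4 = 373087, and one checks f(r_4) ≡ 0 mod 19^5.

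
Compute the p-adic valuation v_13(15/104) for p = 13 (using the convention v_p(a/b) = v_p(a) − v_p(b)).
v_13(15/104) = -1

Factor powers of 13 from the numerator and denominator of the reduced fraction: 15 = 13^0 · 15 and 104 = 13^1 · 8. Apply v_p(a/b) = v_p(a) − v_p(b): v_13(15/104) = 0 − 1 = -1.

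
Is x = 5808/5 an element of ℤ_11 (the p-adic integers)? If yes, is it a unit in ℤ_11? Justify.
x ∈ ℤ_11 but not a unit; v_11(x) = 2 > 0

ℤ_11 = {x ∈ ℚ_11 : v_11(x) ≥ 0} and ℤ_11^× = {x ∈ ℤ_11 : v_11(x) = 0}. Here v_11(5808/5) = v_11(num) − v_11(den) = 2; compare against these criteria.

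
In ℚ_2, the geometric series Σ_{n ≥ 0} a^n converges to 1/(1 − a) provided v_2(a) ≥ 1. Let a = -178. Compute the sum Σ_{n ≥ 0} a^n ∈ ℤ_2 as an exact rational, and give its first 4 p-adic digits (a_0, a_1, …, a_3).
Σ a^n = 1/(1 − a) = 1/179;  first 4 digits = (1, 1, 0, 1)

v_2(a) = 1 ≥ 1, so the series converges in ℤ_2 to 1/(1 − a) = 1/(1 − (-178)) = 1/179. Expand this rational in ℤ_2: compute digits iteratively via d_i = x_i mod 2, x_{i+1} = (x_i − d_i)/2. The first 4 digits are (1, 1, 0, 1).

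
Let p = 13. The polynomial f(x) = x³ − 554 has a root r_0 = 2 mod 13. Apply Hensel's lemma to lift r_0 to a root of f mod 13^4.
r_3 = 27848 (mod 28561)

Hensel: r_{i+1} = r_i − f(r_i)/f′(r_i) mod 13^{i+2}, where f′(x) = 3x². Iterate:
  r_0 = 2 (mod 13)
  r_1 = 132 (mod 169)
  r_2 = 1484 (mod 2197)
  r_3 = 27848 (mod 28561)
Final: r = 27848 with f(r) ≡ 0 mod 13^4.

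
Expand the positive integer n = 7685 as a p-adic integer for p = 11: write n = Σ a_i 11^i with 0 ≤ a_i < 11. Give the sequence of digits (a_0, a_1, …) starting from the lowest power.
(a_0, a_1, …) = (7, 5, 8, 5)

Repeated division by 11 gives the digits low-to-high: 7685 = 7 + 5·11^1 + 8·11^2 + 5·11^3. Digit sequence: (7, 5, 8, 5).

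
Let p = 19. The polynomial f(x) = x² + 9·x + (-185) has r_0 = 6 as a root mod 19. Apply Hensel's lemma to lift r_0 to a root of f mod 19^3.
r_2 = 2761 (mod 6859)

Hensel: r_{i+1} = r_i − f(r_i)·(f′(r_i))^{-1} mod 19^{i+2}, f′(x) = 2x + 9. Iterate:
  r_0 = 6 (mod 19)
  r_1 = 234 (mod 361)
  r_2 = 2761 (mod 6859)
Final: r = 2761 satisfies f(r) ≡ 0 mod 19^3.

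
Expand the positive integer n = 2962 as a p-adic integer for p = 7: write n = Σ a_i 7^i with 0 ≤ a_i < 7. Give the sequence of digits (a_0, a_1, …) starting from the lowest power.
(a_0, a_1, …) = (1, 3, 4, 1, 1)

Repeated division by 7 gives the digits low-to-high: 2962 = 1 + 3·7^1 + 4·7^2 + 1·7^3 + 1·7^4. Digit sequence: (1, 3, 4, 1, 1).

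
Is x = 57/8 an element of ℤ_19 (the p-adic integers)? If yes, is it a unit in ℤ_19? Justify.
x ∈ ℤ_19 but not a unit; v_19(x) = 1 > 0

ℤ_19 = {x ∈ ℚ_19 : v_19(x) ≥ 0} and ℤ_19^× = {x ∈ ℤ_19 : v_19(x) = 0}. Here v_19(57/8) = v_19(num) − v_19(den) = 1; compare against these criteria.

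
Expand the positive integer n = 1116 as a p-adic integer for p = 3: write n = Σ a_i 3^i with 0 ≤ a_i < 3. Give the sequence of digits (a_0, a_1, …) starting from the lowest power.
(a_0, a_1, …) = (0, 0, 1, 2, 1, 1, 1)

Repeated division by 3 gives the digits low-to-high: 1116 = 1·3^2 + 2·3^3 + 1·3^4 + 1·3^5 + 1·3^6. Digit sequence: (0, 0, 1, 2, 1, 1, 1).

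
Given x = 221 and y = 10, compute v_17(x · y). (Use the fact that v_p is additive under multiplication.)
v_17(2210) = 1

v_p(x) = 1 (factor: 221 = 17^1 · 13); v_p(y) = 0 (factor: 10 = 17^0 · 10). Additivity: v_p(xy) = v_p(x) + v_p(y) = 1 + 0 = 1. (Direct check: xy = 2210 = 17^1 · (130).)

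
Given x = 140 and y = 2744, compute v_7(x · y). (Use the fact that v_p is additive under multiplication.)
v_7(384160) = 4

v_p(x) = 1 (factor: 140 = 7^1 · 20); v_p(y) = 3 (factor: 2744 = 7^3 · 8). Additivity: v_p(xy) = v_p(x) + v_p(y) = 1 + 3 = 4. (Direct check: xy = 384160 = 7^4 · (160).)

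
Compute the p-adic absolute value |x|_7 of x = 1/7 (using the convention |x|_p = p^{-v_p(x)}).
|1/7|_7 = 7

Step 1 — compute v_7(x) by factoring powers of 7 out of the numerator and denominator: v_7(1/7) = -1. Step 2 — apply |x|_p = p^{-v_p(x)} = 7^{1} = 7.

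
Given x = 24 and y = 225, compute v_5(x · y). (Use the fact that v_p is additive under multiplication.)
v_5(5400) = 2

v_p(x) = 0 (factor: 24 = 5^0 · 24); v_p(y) = 2 (factor: 225 = 5^2 · 9). Additivity: v_p(xy) = v_p(x) + v_p(y) = 0 + 2 = 2. (Direct check: xy = 5400 = 5^2 · (216).)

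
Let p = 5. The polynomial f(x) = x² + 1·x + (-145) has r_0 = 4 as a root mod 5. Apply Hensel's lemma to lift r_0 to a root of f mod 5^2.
r_1 = 4 (mod 25)

Hensel: r_{i+1} = r_i − f(r_i)·(f′(r_i))^{-1} mod 5^{i+2}, f′(x) = 2x + 1. Iterate:
  r_0 = 4 (mod 5)
  r_1 = 4 (mod 25)
Final: r = 4 satisfies f(r) ≡ 0 mod 5^2.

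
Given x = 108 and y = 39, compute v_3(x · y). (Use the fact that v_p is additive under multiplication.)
v_3(4212) = 4

v_p(x) = 3 (factor: 108 = 3^3 · 4); v_p(y) = 1 (factor: 39 = 3^1 · 13). Additivity: v_p(xy) = v_p(x) + v_p(y) = 3 + 1 = 4. (Direct check: xy = 4212 = 3^4 · (52).)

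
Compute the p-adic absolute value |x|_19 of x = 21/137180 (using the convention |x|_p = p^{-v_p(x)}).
|21/137180|_19 = 6859

Step 1 — compute v_19(x) by factoring powers of 19 out of the numerator and denominator: v_19(21/137180) = -3. Step 2 — apply |x|_p = p^{-v_p(x)} = 19^{3} = 6859.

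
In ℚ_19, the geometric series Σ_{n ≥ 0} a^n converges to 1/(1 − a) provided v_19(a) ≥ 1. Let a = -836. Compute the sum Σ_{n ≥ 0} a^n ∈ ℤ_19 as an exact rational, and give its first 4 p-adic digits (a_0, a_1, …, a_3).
Σ a^n = 1/(1 − a) = 1/837;  first 4 digits = (1, 13, 14, 18)

v_19(a) = 1 ≥ 1, so the series converges in ℤ_19 to 1/(1 − a) = 1/(1 − (-836)) = 1/837. Expand this rational in ℤ_19: compute digits iteratively via d_i = x_i mod 19, x_{i+1} = (x_i − d_i)/19. The first 4 digits are (1, 13, 14, 18).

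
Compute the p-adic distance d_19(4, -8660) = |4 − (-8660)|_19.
d_19(4, -8660) = 1/361

Step 1 — x − y = 4 − (-8660) = 8664. Step 2 — v_19(8664) = 2 (factor: 8664 = (19^2 · 24); the sign does not affect v_p). Step 3 — |x − y|_19 = 19^{-2} = 1/361.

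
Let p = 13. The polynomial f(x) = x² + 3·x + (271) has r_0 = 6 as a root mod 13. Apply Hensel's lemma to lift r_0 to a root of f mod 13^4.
r_3 = 2801 (mod 28561)

Hensel: r_{i+1} = r_i − f(r_i)·(f′(r_i))^{-1} mod 13^{i+2}, f′(x) = 2x + 3. Iterate:
  r_0 = 6 (mod 13)
  r_1 = 97 (mod 169)
  r_2 = 604 (mod 2197)
  r_3 = 2801 (mod 28561)
Final: r = 2801 satisfies f(r) ≡ 0 mod 13^4.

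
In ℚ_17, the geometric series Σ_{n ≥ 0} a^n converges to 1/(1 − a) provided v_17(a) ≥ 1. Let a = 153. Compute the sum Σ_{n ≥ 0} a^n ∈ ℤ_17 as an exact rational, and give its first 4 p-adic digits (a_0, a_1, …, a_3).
Σ a^n = 1/(1 − a) = -1/152;  first 4 digits = (1, 9, 13, 2)

v_17(a) = 1 ≥ 1, so the series converges in ℤ_17 to 1/(1 − a) = 1/(1 − 153) = -1/152. Expand this rational in ℤ_17: compute digits iteratively via d_i = x_i mod 17, x_{i+1} = (x_i − d_i)/17. The first 4 digits are (1, 9, 13, 2).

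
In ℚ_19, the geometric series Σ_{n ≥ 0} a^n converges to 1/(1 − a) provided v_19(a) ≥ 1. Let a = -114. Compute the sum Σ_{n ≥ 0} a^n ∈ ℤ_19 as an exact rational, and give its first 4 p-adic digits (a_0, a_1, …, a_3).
Σ a^n = 1/(1 − a) = 1/115;  first 4 digits = (1, 13, 16, 13)

v_19(a) = 1 ≥ 1, so the series converges in ℤ_19 to 1/(1 − a) = 1/(1 − (-114)) = 1/115. Expand this rational in ℤ_19: compute digits iteratively via d_i = x_i mod 19, x_{i+1} = (x_i − d_i)/19. The first 4 digits are (1, 13, 16, 13).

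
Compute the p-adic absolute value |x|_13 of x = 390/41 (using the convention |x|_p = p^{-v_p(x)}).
|390/41|_13 = 1/13

Step 1 — compute v_13(x) by factoring powers of 13 out of the numerator and denominator: v_13(390/41) = 1. Step 2 — apply |x|_p = p^{-v_p(x)} = 13^{-1} = 1/13.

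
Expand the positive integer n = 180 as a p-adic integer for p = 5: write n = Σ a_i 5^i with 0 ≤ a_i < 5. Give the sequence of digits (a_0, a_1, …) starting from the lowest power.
(a_0, a_1, …) = (0, 1, 2, 1)

Repeated division by 5 gives the digits low-to-high: 180 = 1·5^1 + 2·5^2 + 1·5^3. Digit sequence: (0, 1, 2, 1).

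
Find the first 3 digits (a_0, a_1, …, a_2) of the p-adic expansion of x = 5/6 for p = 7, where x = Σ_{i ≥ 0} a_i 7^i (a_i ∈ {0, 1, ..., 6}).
(a_0, …, a_2) = (2, 1, 1)

v_7(5/6) = 0 (numerator and denominator both coprime to 7), so x ∈ ℤ_7^×. Compute digits iteratively via a_i = x_i mod 7, x_{i+1} = (x_i − a_i)/7, with x_0 = x:
  x_0 = 5/6;  a_0 = 2;  x_1 = (x_0 − 2)/7 = -1/6
  x_1 = -1/6;  a_1 = 1;  x_2 = (x_1 − 1)/7 = -1/6
  x_2 = -1/6;  a_2 = 1;  x_3 = (x_2 − 1)/7 = -1/6
Digits: (2, 1, 1).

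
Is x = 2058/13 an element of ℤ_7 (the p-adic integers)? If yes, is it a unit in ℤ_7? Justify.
x ∈ ℤ_7 but not a unit; v_7(x) = 3 > 0

ℤ_7 = {x ∈ ℚ_7 : v_7(x) ≥ 0} and ℤ_7^× = {x ∈ ℤ_7 : v_7(x) = 0}. Here v_7(2058/13) = v_7(num) − v_7(den) = 3; compare against these criteria.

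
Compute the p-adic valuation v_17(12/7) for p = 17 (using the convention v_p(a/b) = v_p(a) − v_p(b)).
v_17(12/7) = 0

Factor powers of 17 from the numerator and denominator of the reduced fraction: 12 = 17^0 · 12 and 7 = 17^0 · 7. Apply v_p(a/b) = v_p(a) − v_p(b): v_17(12/7) = 0 − 0 = 0.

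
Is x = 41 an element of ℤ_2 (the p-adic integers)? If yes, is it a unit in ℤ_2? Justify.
x ∈ ℤ_2^× (unit); v_2(x) = 0

ℤ_2 = {x ∈ ℚ_2 : v_2(x) ≥ 0} and ℤ_2^× = {x ∈ ℤ_2 : v_2(x) = 0}. Here v_2(41) = v_2(num) − v_2(den) = 0; compare against these criteria.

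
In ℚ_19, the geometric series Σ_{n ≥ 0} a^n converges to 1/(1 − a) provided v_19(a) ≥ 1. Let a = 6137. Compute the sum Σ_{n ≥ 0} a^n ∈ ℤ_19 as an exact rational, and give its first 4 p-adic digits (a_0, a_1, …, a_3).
Σ a^n = 1/(1 − a) = -1/6136;  first 4 digits = (1, 0, 17, 0)

v_19(a) = 2 ≥ 1, so the series converges in ℤ_19 to 1/(1 − a) = 1/(1 − 6137) = -1/6136. Expand this rational in ℤ_19: compute digits iteratively via d_i = x_i mod 19, x_{i+1} = (x_i − d_i)/19. The first 4 digits are (1, 0, 17, 0).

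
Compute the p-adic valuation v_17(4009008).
v_17(4009008) = 4

v_17(n) is the largest exponent k such that 17^k divides n. Factor out: 4009008 = 17^4 · 48. (Sign doesn't affect v_p.) So v_17(4009008) = 4.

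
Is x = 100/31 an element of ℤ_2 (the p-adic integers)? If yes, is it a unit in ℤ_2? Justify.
x ∈ ℤ_2 but not a unit; v_2(x) = 2 > 0

ℤ_2 = {x ∈ ℚ_2 : v_2(x) ≥ 0} and ℤ_2^× = {x ∈ ℤ_2 : v_2(x) = 0}. Here v_2(100/31) = v_2(num) − v_2(den) = 2; compare against these criteria.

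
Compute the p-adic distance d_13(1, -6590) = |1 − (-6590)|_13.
d_13(1, -6590) = 1/2197

Step 1 — x − y = 1 − (-6590) = 6591. Step 2 — v_13(6591) = 3 (factor: 6591 = (13^3 · 3); the sign does not affect v_p). Step 3 — |x − y|_13 = 13^{-3} = 1/2197.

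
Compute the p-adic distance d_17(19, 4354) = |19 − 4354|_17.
d_17(19, 4354) = 1/289

Step 1 — x − y = 19 − 4354 = -4335. Step 2 — v_17(-4335) = 2 (factor: -4335 = −(17^2 · 15); the sign does not affect v_p). Step 3 — |x − y|_17 = 17^{-2} = 1/289.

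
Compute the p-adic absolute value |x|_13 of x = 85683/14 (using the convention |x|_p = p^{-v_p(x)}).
|85683/14|_13 = 1/28561

Step 1 — compute v_13(x) by factoring powers of 13 out of the numerator and denominator: v_13(85683/14) = 4. Step 2 — apply |x|_p = p^{-v_p(x)} = 13^{-4} = 1/28561.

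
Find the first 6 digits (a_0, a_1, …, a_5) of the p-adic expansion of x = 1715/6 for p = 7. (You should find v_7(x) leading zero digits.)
(a_0, …, a_5) = (0, 0, 0, 2, 1, 1)

v_7(1715/6) = 3, so a_0 = ... = a_2 = 0. Factor out: x = 7^3 · u with u = 5/6 a unit in ℤ_7. Expand u iteratively via a_{v+i} = u_i mod 7, u_{i+1} = (u_i − a_{v+i})/7:
  u_0 = 5/6;  a_3 = 2;  u_1 = (u_0 − 2)/7 = -1/6
  u_1 = -1/6;  a_4 = 1;  u_2 = (u_1 − 1)/7 = -1/6
  u_2 = -1/6;  a_5 = 1;  u_3 = (u_2 − 1)/7 = -1/6
Digits: (0, 0, 0, 2, 1, 1).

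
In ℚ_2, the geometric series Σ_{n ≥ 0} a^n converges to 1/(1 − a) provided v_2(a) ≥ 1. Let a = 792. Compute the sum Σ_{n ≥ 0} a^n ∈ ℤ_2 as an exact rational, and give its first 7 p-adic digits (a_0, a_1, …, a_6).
Σ a^n = 1/(1 − a) = -1/791;  first 7 digits = (1, 0, 0, 1, 1, 0, 1)

v_2(a) = 3 ≥ 1, so the series converges in ℤ_2 to 1/(1 − a) = 1/(1 − 792) = -1/791. Expand this rational in ℤ_2: compute digits iteratively via d_i = x_i mod 2, x_{i+1} = (x_i − d_i)/2. The first 7 digits are (1, 0, 0, 1, 1, 0, 1).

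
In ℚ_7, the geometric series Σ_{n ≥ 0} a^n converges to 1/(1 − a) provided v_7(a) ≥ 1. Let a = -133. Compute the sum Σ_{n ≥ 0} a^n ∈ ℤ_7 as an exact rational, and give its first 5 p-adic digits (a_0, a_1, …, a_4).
Σ a^n = 1/(1 − a) = 1/134;  first 5 digits = (1, 2, 1, 3, 2)

v_7(a) = 1 ≥ 1, so the series converges in ℤ_7 to 1/(1 − a) = 1/(1 − (-133)) = 1/134. Expand this rational in ℤ_7: compute digits iteratively via d_i = x_i mod 7, x_{i+1} = (x_i − d_i)/7. The first 5 digits are (1, 2, 1, 3, 2).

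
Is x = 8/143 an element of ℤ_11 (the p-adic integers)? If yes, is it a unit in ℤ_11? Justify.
x ∉ ℤ_11 (v_11(x) = -1 < 0)

ℤ_11 = {x ∈ ℚ_11 : v_11(x) ≥ 0} and ℤ_11^× = {x ∈ ℤ_11 : v_11(x) = 0}. Here v_11(8/143) = v_11(num) − v_11(den) = -1; compare against these criteria.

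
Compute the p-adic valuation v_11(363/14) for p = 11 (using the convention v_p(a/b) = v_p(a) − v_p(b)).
v_11(363/14) = 2

Factor powers of 11 from the numerator and denominator of the reduced fraction: 363 = 11^2 · 3 and 14 = 11^0 · 14. Apply v_p(a/b) = v_p(a) − v_p(b): v_11(363/14) = 2 − 0 = 2.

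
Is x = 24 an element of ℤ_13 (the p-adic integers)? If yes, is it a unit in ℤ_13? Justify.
x ∈ ℤ_13^× (unit); v_13(x) = 0

ℤ_13 = {x ∈ ℚ_13 : v_13(x) ≥ 0} and ℤ_13^× = {x ∈ ℤ_13 : v_13(x) = 0}. Here v_13(24) = v_13(num) − v_13(den) = 0; compare against these criteria.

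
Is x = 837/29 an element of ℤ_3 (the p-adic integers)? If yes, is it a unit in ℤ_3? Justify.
x ∈ ℤ_3 but not a unit; v_3(x) = 3 > 0

ℤ_3 = {x ∈ ℚ_3 : v_3(x) ≥ 0} and ℤ_3^× = {x ∈ ℤ_3 : v_3(x) = 0}. Here v_3(837/29) = v_3(num) − v_3(den) = 3; compare against these criteria.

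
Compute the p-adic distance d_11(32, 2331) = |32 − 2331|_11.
d_11(32, 2331) = 1/121

Step 1 — x − y = 32 − 2331 = -2299. Step 2 — v_11(-2299) = 2 (factor: -2299 = −(11^2 · 19); the sign does not affect v_p). Step 3 — |x − y|_11 = 11^{-2} = 1/121.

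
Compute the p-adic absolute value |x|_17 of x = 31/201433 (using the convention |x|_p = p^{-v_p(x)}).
|31/201433|_17 = 4913

Step 1 — compute v_17(x) by factoring powers of 17 out of the numerator and denominator: v_17(31/201433) = -3. Step 2 — apply |x|_p = p^{-v_p(x)} = 17^{3} = 4913.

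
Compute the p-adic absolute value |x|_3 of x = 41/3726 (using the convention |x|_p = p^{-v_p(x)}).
|41/3726|_3 = 81

Step 1 — compute v_3(x) by factoring powers of 3 out of the numerator and denominator: v_3(41/3726) = -4. Step 2 — apply |x|_p = p^{-v_p(x)} = 3^{4} = 81.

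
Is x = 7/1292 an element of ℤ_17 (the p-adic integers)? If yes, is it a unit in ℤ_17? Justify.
x ∉ ℤ_17 (v_17(x) = -1 < 0)

ℤ_17 = {x ∈ ℚ_17 : v_17(x) ≥ 0} and ℤ_17^× = {x ∈ ℤ_17 : v_17(x) = 0}. Here v_17(7/1292) = v_17(num) − v_17(den) = -1; compare against these criteria.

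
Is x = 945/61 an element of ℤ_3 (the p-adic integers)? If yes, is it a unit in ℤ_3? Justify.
x ∈ ℤ_3 but not a unit; v_3(x) = 3 > 0

ℤ_3 = {x ∈ ℚ_3 : v_3(x) ≥ 0} and ℤ_3^× = {x ∈ ℤ_3 : v_3(x) = 0}. Here v_3(945/61) = v_3(num) − v_3(den) = 3; compare against these criteria.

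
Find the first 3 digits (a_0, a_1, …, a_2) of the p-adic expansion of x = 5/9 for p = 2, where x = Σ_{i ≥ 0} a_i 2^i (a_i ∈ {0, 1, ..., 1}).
(a_0, …, a_2) = (1, 0, 1)

v_2(5/9) = 0 (numerator and denominator both coprime to 2), so x ∈ ℤ_2^×. Compute digits iteratively via a_i = x_i mod 2, x_{i+1} = (x_i − a_i)/2, with x_0 = x:
  x_0 = 5/9;  a_0 = 1;  x_1 = (x_0 − 1)/2 = -2/9
  x_1 = -2/9;  a_1 = 0;  x_2 = (x_1 − 0)/2 = -1/9
  x_2 = -1/9;  a_2 = 1;  x_3 = (x_2 − 1)/2 = -5/9
Digits: (1, 0, 1).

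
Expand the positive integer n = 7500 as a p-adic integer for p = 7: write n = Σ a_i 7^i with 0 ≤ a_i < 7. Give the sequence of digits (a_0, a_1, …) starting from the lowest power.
(a_0, a_1, …) = (3, 0, 6, 0, 3)

Repeated division by 7 gives the digits low-to-high: 7500 = 3 + 6·7^2 + 3·7^4. Digit sequence: (3, 0, 6, 0, 3).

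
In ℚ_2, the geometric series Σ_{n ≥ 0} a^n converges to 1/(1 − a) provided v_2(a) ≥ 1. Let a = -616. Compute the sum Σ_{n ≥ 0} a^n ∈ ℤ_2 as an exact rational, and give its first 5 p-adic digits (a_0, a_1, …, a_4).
Σ a^n = 1/(1 − a) = 1/617;  first 5 digits = (1, 0, 0, 1, 1)

v_2(a) = 3 ≥ 1, so the series converges in ℤ_2 to 1/(1 − a) = 1/(1 − (-616)) = 1/617. Expand this rational in ℤ_2: compute digits iteratively via d_i = x_i mod 2, x_{i+1} = (x_i − d_i)/2. The first 5 digits are (1, 0, 0, 1, 1).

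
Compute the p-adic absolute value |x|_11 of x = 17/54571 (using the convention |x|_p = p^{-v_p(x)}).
|17/54571|_11 = 1331

Step 1 — compute v_11(x) by factoring powers of 11 out of the numerator and denominator: v_11(17/54571) = -3. Step 2 — apply |x|_p = p^{-v_p(x)} = 11^{3} = 1331.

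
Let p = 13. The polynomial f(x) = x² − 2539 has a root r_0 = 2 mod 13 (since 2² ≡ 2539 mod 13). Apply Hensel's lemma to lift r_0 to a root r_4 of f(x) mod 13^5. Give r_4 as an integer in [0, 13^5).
r_4 = 207703 (mod 371293)

Hensel's recurrence: r_{i+1} = r_i − f(r_i)·(f′(r_i))^{-1} mod 13^{i+2}, with f′(x) = 2x. Iterate:
  r_0 = 2 (mod 13)
  r_1 = 2 (mod 169)
  r_2 = 1185 (mod 2197)
  r_3 = 7776 (mod 28561)
  r_4 = 207703 (mod 371293)
Final: r_4 = 207703, and one checks f(r_4) ≡ 0 mod 13^5.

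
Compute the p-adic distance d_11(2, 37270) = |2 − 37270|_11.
d_11(2, 37270) = 1/1331

Step 1 — x − y = 2 − 37270 = -37268. Step 2 — v_11(-37268) = 3 (factor: -37268 = −(11^3 · 28); the sign does not affect v_p). Step 3 — |x − y|_11 = 11^{-3} = 1/1331.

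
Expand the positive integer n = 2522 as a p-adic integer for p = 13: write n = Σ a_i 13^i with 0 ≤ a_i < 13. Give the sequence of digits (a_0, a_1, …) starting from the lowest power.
(a_0, a_1, …) = (0, 12, 1, 1)

Repeated division by 13 gives the digits low-to-high: 2522 = 12·13^1 + 1·13^2 + 1·13^3. Digit sequence: (0, 12, 1, 1).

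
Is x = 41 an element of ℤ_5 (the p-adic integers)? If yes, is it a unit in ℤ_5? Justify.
x ∈ ℤ_5^× (unit); v_5(x) = 0

ℤ_5 = {x ∈ ℚ_5 : v_5(x) ≥ 0} and ℤ_5^× = {x ∈ ℤ_5 : v_5(x) = 0}. Here v_5(41) = v_5(num) − v_5(den) = 0; compare against these criteria.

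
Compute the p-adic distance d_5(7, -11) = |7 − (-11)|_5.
d_5(7, -11) = 1

Step 1 — x − y = 7 − (-11) = 18. Step 2 — v_5(18) = 0 (factor: 18 = (5^0 · 18); the sign does not affect v_p). Step 3 — |x − y|_5 = 5^{0} = 1.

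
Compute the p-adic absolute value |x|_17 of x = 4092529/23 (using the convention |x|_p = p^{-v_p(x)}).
|4092529/23|_17 = 1/83521

Step 1 — compute v_17(x) by factoring powers of 17 out of the numerator and denominator: v_17(4092529/23) = 4. Step 2 — apply |x|_p = p^{-v_p(x)} = 17^{-4} = 1/83521.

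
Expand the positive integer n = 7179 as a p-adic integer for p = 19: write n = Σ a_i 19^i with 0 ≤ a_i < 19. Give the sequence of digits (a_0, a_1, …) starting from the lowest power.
(a_0, a_1, …) = (16, 16, 0, 1)

Repeated division by 19 gives the digits low-to-high: 7179 = 16 + 16·19^1 + 1·19^3. Digit sequence: (16, 16, 0, 1).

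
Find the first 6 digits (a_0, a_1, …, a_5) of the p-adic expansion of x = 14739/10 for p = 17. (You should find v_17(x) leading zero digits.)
(a_0, …, a_5) = (0, 0, 0, 2, 5, 15)

v_17(14739/10) = 3, so a_0 = ... = a_2 = 0. Factor out: x = 17^3 · u with u = 3/10 a unit in ℤ_17. Expand u iteratively via a_{v+i} = u_i mod 17, u_{i+1} = (u_i − a_{v+i})/17:
  u_0 = 3/10;  a_3 = 2;  u_1 = (u_0 − 2)/17 = -1/10
  u_1 = -1/10;  a_4 = 5;  u_2 = (u_1 − 5)/17 = -3/10
  u_2 = -3/10;  a_5 = 15;  u_3 = (u_2 − 15)/17 = -9/10
Digits: (0, 0, 0, 2, 5, 15).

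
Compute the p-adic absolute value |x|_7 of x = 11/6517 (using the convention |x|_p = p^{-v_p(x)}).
|11/6517|_7 = 343

Step 1 — compute v_7(x) by factoring powers of 7 out of the numerator and denominator: v_7(11/6517) = -3. Step 2 — apply |x|_p = p^{-v_p(x)} = 7^{3} = 343.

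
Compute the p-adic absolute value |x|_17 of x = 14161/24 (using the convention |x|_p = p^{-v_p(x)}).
|14161/24|_17 = 1/289

Step 1 — compute v_17(x) by factoring powers of 17 out of the numerator and denominator: v_17(14161/24) = 2. Step 2 — apply |x|_p = p^{-v_p(x)} = 17^{-2} = 1/289.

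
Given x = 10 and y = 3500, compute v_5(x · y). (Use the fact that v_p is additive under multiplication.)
v_5(35000) = 4

v_p(x) = 1 (factor: 10 = 5^1 · 2); v_p(y) = 3 (factor: 3500 = 5^3 · 28). Additivity: v_p(xy) = v_p(x) + v_p(y) = 1 + 3 = 4. (Direct check: xy = 35000 = 5^4 · (56).)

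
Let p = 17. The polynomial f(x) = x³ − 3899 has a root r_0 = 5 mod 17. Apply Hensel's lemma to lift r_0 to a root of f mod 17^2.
r_1 = 90 (mod 289)

Hensel: r_{i+1} = r_i − f(r_i)/f′(r_i) mod 17^{i+2}, where f′(x) = 3x². Iterate:
  r_0 = 5 (mod 17)
  r_1 = 90 (mod 289)
Final: r = 90 with f(r) ≡ 0 mod 17^2.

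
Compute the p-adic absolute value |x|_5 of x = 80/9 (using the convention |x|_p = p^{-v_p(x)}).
|80/9|_5 = 1/5

Step 1 — compute v_5(x) by factoring powers of 5 out of the numerator and denominator: v_5(80/9) = 1. Step 2 — apply |x|_p = p^{-v_p(x)} = 5^{-1} = 1/5.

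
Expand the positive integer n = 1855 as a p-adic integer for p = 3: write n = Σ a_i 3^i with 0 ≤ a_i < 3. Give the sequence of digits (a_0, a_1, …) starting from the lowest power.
(a_0, a_1, …) = (1, 0, 2, 2, 1, 1, 2)

Repeated division by 3 gives the digits low-to-high: 1855 = 1 + 2·3^2 + 2·3^3 + 1·3^4 + 1·3^5 + 2·3^6. Digit sequence: (1, 0, 2, 2, 1, 1, 2).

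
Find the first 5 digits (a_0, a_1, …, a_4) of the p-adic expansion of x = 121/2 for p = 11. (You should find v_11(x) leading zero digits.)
(a_0, …, a_4) = (0, 0, 6, 5, 5)

v_11(121/2) = 2, so a_0 = ... = a_1 = 0. Factor out: x = 11^2 · u with u = 1/2 a unit in ℤ_11. Expand u iteratively via a_{v+i} = u_i mod 11, u_{i+1} = (u_i − a_{v+i})/11:
  u_0 = 1/2;  a_2 = 6;  u_1 = (u_0 − 6)/11 = -1/2
  u_1 = -1/2;  a_3 = 5;  u_2 = (u_1 − 5)/11 = -1/2
  u_2 = -1/2;  a_4 = 5;  u_3 = (u_2 − 5)/11 = -1/2
Digits: (0, 0, 6, 5, 5).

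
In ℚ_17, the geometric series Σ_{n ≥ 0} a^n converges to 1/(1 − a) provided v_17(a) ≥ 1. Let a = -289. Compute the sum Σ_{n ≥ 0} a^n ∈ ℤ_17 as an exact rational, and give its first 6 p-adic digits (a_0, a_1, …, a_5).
Σ a^n = 1/(1 − a) = 1/290;  first 6 digits = (1, 0, 16, 16, 0, 0)

v_17(a) = 2 ≥ 1, so the series converges in ℤ_17 to 1/(1 − a) = 1/(1 − (-289)) = 1/290. Expand this rational in ℤ_17: compute digits iteratively via d_i = x_i mod 17, x_{i+1} = (x_i − d_i)/17. The first 6 digits are (1, 0, 16, 16, 0, 0).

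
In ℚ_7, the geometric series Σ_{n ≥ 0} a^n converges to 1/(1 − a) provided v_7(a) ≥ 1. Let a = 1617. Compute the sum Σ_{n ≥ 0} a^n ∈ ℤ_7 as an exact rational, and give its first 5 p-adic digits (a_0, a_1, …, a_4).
Σ a^n = 1/(1 − a) = -1/1616;  first 5 digits = (1, 0, 5, 4, 4)

v_7(a) = 2 ≥ 1, so the series converges in ℤ_7 to 1/(1 − a) = 1/(1 − 1617) = -1/1616. Expand this rational in ℤ_7: compute digits iteratively via d_i = x_i mod 7, x_{i+1} = (x_i − d_i)/7. The first 5 digits are (1, 0, 5, 4, 4).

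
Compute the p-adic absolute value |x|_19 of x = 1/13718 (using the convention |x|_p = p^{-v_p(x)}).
|1/13718|_19 = 6859

Step 1 — compute v_19(x) by factoring powers of 19 out of the numerator and denominator: v_19(1/13718) = -3. Step 2 — apply |x|_p = p^{-v_p(x)} = 19^{3} = 6859.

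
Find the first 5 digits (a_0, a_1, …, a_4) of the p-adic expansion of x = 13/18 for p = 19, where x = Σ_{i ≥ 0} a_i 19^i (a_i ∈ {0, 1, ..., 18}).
(a_0, …, a_4) = (6, 5, 5, 5, 5)

v_19(13/18) = 0 (numerator and denominator both coprime to 19), so x ∈ ℤ_19^×. Compute digits iteratively via a_i = x_i mod 19, x_{i+1} = (x_i − a_i)/19, with x_0 = x:
  x_0 = 13/18;  a_0 = 6;  x_1 = (x_0 − 6)/19 = -5/18
  x_1 = -5/18;  a_1 = 5;  x_2 = (x_1 − 5)/19 = -5/18
  x_2 = -5/18;  a_2 = 5;  x_3 = (x_2 − 5)/19 = -5/18
  x_3 = -5/18;  a_3 = 5;  x_4 = (x_3 − 5)/19 = -5/18
  x_4 = -5/18;  a_4 = 5;  x_5 = (x_4 − 5)/19 = -5/18
Digits: (6, 5, 5, 5, 5).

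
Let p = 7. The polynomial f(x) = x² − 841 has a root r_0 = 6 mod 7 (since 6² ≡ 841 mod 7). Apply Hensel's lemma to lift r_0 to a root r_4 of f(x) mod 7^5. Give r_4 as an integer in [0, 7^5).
r_4 = 16778 (mod 16807)

Hensel's recurrence: r_{i+1} = r_i − f(r_i)·(f′(r_i))^{-1} mod 7^{i+2}, with f′(x) = 2x. Iterate:
  r_0 = 6 (mod 7)
  r_1 = 20 (mod 49)
  r_2 = 314 (mod 343)
  r_3 = 2372 (mod 2401)
  r_4 = 16778 (mod 16807)
Final: r_4 = 16778, and one checks f(r_4) ≡ 0 mod 7^5.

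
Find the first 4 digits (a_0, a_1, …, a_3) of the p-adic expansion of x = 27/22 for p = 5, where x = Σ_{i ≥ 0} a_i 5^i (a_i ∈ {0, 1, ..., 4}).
(a_0, …, a_3) = (1, 3, 1, 4)

v_5(27/22) = 0 (numerator and denominator both coprime to 5), so x ∈ ℤ_5^×. Compute digits iteratively via a_i = x_i mod 5, x_{i+1} = (x_i − a_i)/5, with x_0 = x:
  x_0 = 27/22;  a_0 = 1;  x_1 = (x_0 − 1)/5 = 1/22
  x_1 = 1/22;  a_1 = 3;  x_2 = (x_1 − 3)/5 = -13/22
  x_2 = -13/22;  a_2 = 1;  x_3 = (x_2 − 1)/5 = -7/22
  x_3 = -7/22;  a_3 = 4;  x_4 = (x_3 − 4)/5 = -19/22
Digits: (1, 3, 1, 4).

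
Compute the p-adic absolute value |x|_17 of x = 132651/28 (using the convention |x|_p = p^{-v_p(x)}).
|132651/28|_17 = 1/4913

Step 1 — compute v_17(x) by factoring powers of 17 out of the numerator and denominator: v_17(132651/28) = 3. Step 2 — apply |x|_p = p^{-v_p(x)} = 17^{-3} = 1/4913.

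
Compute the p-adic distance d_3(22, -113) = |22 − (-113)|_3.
d_3(22, -113) = 1/27

Step 1 — x − y = 22 − (-113) = 135. Step 2 — v_3(135) = 3 (factor: 135 = (3^3 · 5); the sign does not affect v_p). Step 3 — |x − y|_3 = 3^{-3} = 1/27.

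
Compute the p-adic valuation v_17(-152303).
v_17(-152303) = 3

v_17(n) is the largest exponent k such that 17^k divides n. Factor out: -152303 = -17^3 · 31. (Sign doesn't affect v_p.) So v_17(-152303) = 3.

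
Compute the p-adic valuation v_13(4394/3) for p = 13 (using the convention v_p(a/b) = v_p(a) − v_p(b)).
v_13(4394/3) = 3

Factor powers of 13 from the numerator and denominator of the reduced fraction: 4394 = 13^3 · 2 and 3 = 13^0 · 3. Apply v_p(a/b) = v_p(a) − v_p(b): v_13(4394/3) = 3 − 0 = 3.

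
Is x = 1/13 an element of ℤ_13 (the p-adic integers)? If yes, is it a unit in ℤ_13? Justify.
x ∉ ℤ_13 (v_13(x) = -1 < 0)

ℤ_13 = {x ∈ ℚ_13 : v_13(x) ≥ 0} and ℤ_13^× = {x ∈ ℤ_13 : v_13(x) = 0}. Here v_13(1/13) = v_13(num) − v_13(den) = -1; compare against these criteria.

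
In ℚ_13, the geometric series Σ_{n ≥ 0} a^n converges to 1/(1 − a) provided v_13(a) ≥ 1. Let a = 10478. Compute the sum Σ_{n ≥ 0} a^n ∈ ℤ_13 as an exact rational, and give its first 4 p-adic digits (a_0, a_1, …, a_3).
Σ a^n = 1/(1 − a) = -1/10477;  first 4 digits = (1, 0, 10, 4)

v_13(a) = 2 ≥ 1, so the series converges in ℤ_13 to 1/(1 − a) = 1/(1 − 10478) = -1/10477. Expand this rational in ℤ_13: compute digits iteratively via d_i = x_i mod 13, x_{i+1} = (x_i − d_i)/13. The first 4 digits are (1, 0, 10, 4).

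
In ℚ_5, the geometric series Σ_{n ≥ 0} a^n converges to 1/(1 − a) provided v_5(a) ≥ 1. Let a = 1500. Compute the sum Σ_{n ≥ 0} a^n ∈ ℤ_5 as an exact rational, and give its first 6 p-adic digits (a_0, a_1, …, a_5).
Σ a^n = 1/(1 − a) = -1/1499;  first 6 digits = (1, 0, 0, 2, 2, 0)

v_5(a) = 3 ≥ 1, so the series converges in ℤ_5 to 1/(1 − a) = 1/(1 − 1500) = -1/1499. Expand this rational in ℤ_5: compute digits iteratively via d_i = x_i mod 5, x_{i+1} = (x_i − d_i)/5. The first 6 digits are (1, 0, 0, 2, 2, 0).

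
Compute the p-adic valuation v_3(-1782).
v_3(-1782) = 4

v_3(n) is the largest exponent k such that 3^k divides n. Factor out: -1782 = -3^4 · 22. (Sign doesn't affect v_p.) So v_3(-1782) = 4.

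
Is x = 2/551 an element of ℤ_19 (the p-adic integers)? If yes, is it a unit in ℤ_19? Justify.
x ∉ ℤ_19 (v_19(x) = -1 < 0)

ℤ_19 = {x ∈ ℚ_19 : v_19(x) ≥ 0} and ℤ_19^× = {x ∈ ℤ_19 : v_19(x) = 0}. Here v_19(2/551) = v_19(num) − v_19(den) = -1; compare against these criteria.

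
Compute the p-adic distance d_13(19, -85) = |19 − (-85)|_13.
d_13(19, -85) = 1/13

Step 1 — x − y = 19 − (-85) = 104. Step 2 — v_13(104) = 1 (factor: 104 = (13^1 · 8); the sign does not affect v_p). Step 3 — |x − y|_13 = 13^{-1} = 1/13.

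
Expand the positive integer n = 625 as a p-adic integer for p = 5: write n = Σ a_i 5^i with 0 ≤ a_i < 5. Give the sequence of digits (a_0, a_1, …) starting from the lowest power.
(a_0, a_1, …) = (0, 0, 0, 0, 1)

Repeated division by 5 gives the digits low-to-high: 625 = 1·5^4. Digit sequence: (0, 0, 0, 0, 1).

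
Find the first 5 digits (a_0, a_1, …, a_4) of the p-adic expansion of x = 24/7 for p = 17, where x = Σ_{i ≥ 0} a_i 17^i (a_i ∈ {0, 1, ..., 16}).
(a_0, …, a_4) = (1, 5, 7, 2, 12)

v_17(24/7) = 0 (numerator and denominator both coprime to 17), so x ∈ ℤ_17^×. Compute digits iteratively via a_i = x_i mod 17, x_{i+1} = (x_i − a_i)/17, with x_0 = x:
  x_0 = 24/7;  a_0 = 1;  x_1 = (x_0 − 1)/17 = 1/7
  x_1 = 1/7;  a_1 = 5;  x_2 = (x_1 − 5)/17 = -2/7
  x_2 = -2/7;  a_2 = 7;  x_3 = (x_2 − 7)/17 = -3/7
  x_3 = -3/7;  a_3 = 2;  x_4 = (x_3 − 2)/17 = -1/7
  x_4 = -1/7;  a_4 = 12;  x_5 = (x_4 − 12)/17 = -5/7
Digits: (1, 5, 7, 2, 12).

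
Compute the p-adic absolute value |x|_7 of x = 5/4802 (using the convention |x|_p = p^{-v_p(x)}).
|5/4802|_7 = 2401

Step 1 — compute v_7(x) by factoring powers of 7 out of the numerator and denominator: v_7(5/4802) = -4. Step 2 — apply |x|_p = p^{-v_p(x)} = 7^{4} = 2401.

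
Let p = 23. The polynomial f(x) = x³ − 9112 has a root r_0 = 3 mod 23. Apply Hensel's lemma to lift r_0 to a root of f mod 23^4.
r_3 = 229083 (mod 279841)

Hensel: r_{i+1} = r_i − f(r_i)/f′(r_i) mod 23^{i+2}, where f′(x) = 3x². Iterate:
  r_0 = 3 (mod 23)
  r_1 = 26 (mod 529)
  r_2 = 10077 (mod 12167)
  r_3 = 229083 (mod 279841)
Final: r = 229083 with f(r) ≡ 0 mod 23^4.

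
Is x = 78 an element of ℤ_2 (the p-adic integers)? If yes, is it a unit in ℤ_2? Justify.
x ∈ ℤ_2 but not a unit; v_2(x) = 1 > 0

ℤ_2 = {x ∈ ℚ_2 : v_2(x) ≥ 0} and ℤ_2^× = {x ∈ ℤ_2 : v_2(x) = 0}. Here v_2(78) = v_2(num) − v_2(den) = 1; compare against these criteria.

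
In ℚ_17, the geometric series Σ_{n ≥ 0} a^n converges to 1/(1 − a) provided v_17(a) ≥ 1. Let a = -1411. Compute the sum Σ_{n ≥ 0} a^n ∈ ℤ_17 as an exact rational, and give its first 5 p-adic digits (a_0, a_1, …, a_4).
Σ a^n = 1/(1 − a) = 1/1412;  first 5 digits = (1, 2, 16, 4, 14)

v_17(a) = 1 ≥ 1, so the series converges in ℤ_17 to 1/(1 − a) = 1/(1 − (-1411)) = 1/1412. Expand this rational in ℤ_17: compute digits iteratively via d_i = x_i mod 17, x_{i+1} = (x_i − d_i)/17. The first 5 digits are (1, 2, 16, 4, 14).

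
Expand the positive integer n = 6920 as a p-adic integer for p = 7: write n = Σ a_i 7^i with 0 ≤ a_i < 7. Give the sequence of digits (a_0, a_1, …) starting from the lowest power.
(a_0, a_1, …) = (4, 1, 1, 6, 2)

Repeated division by 7 gives the digits low-to-high: 6920 = 4 + 1·7^1 + 1·7^2 + 6·7^3 + 2·7^4. Digit sequence: (4, 1, 1, 6, 2).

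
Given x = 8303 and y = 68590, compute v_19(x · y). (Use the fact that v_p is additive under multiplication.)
v_19(569502770) = 5

v_p(x) = 2 (factor: 8303 = 19^2 · 23); v_p(y) = 3 (factor: 68590 = 19^3 · 10). Additivity: v_p(xy) = v_p(x) + v_p(y) = 2 + 3 = 5. (Direct check: xy = 569502770 = 19^5 · (230).)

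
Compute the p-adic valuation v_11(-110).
v_11(-110) = 1

v_11(n) is the largest exponent k such that 11^k divides n. Factor out: -110 = -11^1 · 10. (Sign doesn't affect v_p.) So v_11(-110) = 1.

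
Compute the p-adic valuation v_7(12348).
v_7(12348) = 3

v_7(n) is the largest exponent k such that 7^k divides n. Factor out: 12348 = 7^3 · 36. (Sign doesn't affect v_p.) So v_7(12348) = 3.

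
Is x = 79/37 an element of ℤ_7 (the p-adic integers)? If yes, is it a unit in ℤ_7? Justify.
x ∈ ℤ_7^× (unit); v_7(x) = 0

ℤ_7 = {x ∈ ℚ_7 : v_7(x) ≥ 0} and ℤ_7^× = {x ∈ ℤ_7 : v_7(x) = 0}. Here v_7(79/37) = v_7(num) − v_7(den) = 0; compare against these criteria.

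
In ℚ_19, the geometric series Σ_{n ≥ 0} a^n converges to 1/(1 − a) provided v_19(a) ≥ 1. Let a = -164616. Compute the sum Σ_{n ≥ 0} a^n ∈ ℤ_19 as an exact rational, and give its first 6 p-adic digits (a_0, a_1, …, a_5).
Σ a^n = 1/(1 − a) = 1/164617;  first 6 digits = (1, 0, 0, 14, 17, 18)

v_19(a) = 3 ≥ 1, so the series converges in ℤ_19 to 1/(1 − a) = 1/(1 − (-164616)) = 1/164617. Expand this rational in ℤ_19: compute digits iteratively via d_i = x_i mod 19, x_{i+1} = (x_i − d_i)/19. The first 6 digits are (1, 0, 0, 14, 17, 18).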